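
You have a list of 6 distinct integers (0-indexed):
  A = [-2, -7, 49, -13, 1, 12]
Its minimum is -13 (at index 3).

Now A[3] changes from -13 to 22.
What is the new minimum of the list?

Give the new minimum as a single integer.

Old min = -13 (at index 3)
Change: A[3] -13 -> 22
Changed element WAS the min. Need to check: is 22 still <= all others?
  Min of remaining elements: -7
  New min = min(22, -7) = -7

Answer: -7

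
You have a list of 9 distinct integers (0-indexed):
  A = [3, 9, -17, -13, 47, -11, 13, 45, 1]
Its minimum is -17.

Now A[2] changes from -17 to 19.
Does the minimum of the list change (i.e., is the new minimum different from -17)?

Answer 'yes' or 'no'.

Answer: yes

Derivation:
Old min = -17
Change: A[2] -17 -> 19
Changed element was the min; new min must be rechecked.
New min = -13; changed? yes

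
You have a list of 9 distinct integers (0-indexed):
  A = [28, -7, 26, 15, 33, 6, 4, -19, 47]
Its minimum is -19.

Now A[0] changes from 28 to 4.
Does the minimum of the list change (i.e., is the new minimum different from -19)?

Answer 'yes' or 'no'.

Answer: no

Derivation:
Old min = -19
Change: A[0] 28 -> 4
Changed element was NOT the min; min changes only if 4 < -19.
New min = -19; changed? no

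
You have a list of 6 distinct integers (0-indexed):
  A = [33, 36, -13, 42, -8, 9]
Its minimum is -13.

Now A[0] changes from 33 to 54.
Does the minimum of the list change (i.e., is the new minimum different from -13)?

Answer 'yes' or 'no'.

Answer: no

Derivation:
Old min = -13
Change: A[0] 33 -> 54
Changed element was NOT the min; min changes only if 54 < -13.
New min = -13; changed? no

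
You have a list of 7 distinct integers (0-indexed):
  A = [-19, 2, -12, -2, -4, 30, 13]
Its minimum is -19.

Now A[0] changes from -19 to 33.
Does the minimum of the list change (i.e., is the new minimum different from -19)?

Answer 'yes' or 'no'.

Answer: yes

Derivation:
Old min = -19
Change: A[0] -19 -> 33
Changed element was the min; new min must be rechecked.
New min = -12; changed? yes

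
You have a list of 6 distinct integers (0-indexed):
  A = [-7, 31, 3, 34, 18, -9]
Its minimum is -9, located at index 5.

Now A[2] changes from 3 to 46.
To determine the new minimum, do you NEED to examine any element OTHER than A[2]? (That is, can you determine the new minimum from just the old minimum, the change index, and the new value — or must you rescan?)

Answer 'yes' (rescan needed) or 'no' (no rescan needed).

Old min = -9 at index 5
Change at index 2: 3 -> 46
Index 2 was NOT the min. New min = min(-9, 46). No rescan of other elements needed.
Needs rescan: no

Answer: no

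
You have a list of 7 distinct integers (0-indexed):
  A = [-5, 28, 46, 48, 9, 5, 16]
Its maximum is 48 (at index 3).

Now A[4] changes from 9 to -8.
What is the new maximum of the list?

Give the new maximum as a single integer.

Old max = 48 (at index 3)
Change: A[4] 9 -> -8
Changed element was NOT the old max.
  New max = max(old_max, new_val) = max(48, -8) = 48

Answer: 48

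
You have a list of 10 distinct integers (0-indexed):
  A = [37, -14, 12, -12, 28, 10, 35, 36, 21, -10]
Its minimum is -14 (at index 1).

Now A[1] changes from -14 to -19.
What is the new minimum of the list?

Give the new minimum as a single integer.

Old min = -14 (at index 1)
Change: A[1] -14 -> -19
Changed element WAS the min. Need to check: is -19 still <= all others?
  Min of remaining elements: -12
  New min = min(-19, -12) = -19

Answer: -19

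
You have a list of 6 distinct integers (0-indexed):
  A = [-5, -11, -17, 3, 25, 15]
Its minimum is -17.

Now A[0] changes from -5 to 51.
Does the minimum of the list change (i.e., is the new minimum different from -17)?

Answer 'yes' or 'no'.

Answer: no

Derivation:
Old min = -17
Change: A[0] -5 -> 51
Changed element was NOT the min; min changes only if 51 < -17.
New min = -17; changed? no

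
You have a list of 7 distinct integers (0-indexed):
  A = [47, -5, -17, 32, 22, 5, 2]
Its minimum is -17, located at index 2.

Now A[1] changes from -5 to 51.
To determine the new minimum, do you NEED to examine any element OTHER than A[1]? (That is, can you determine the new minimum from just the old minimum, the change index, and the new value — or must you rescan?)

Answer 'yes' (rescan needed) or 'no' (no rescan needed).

Old min = -17 at index 2
Change at index 1: -5 -> 51
Index 1 was NOT the min. New min = min(-17, 51). No rescan of other elements needed.
Needs rescan: no

Answer: no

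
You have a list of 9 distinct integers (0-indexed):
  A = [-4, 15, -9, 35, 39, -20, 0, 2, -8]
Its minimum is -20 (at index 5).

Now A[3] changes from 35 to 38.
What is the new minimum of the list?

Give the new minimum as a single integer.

Old min = -20 (at index 5)
Change: A[3] 35 -> 38
Changed element was NOT the old min.
  New min = min(old_min, new_val) = min(-20, 38) = -20

Answer: -20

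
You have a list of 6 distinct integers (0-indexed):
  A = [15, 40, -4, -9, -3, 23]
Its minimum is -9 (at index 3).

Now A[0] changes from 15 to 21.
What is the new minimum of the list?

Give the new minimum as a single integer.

Answer: -9

Derivation:
Old min = -9 (at index 3)
Change: A[0] 15 -> 21
Changed element was NOT the old min.
  New min = min(old_min, new_val) = min(-9, 21) = -9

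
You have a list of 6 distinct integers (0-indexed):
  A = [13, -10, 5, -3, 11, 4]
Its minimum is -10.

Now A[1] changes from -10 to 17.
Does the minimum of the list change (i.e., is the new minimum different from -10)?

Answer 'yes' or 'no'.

Old min = -10
Change: A[1] -10 -> 17
Changed element was the min; new min must be rechecked.
New min = -3; changed? yes

Answer: yes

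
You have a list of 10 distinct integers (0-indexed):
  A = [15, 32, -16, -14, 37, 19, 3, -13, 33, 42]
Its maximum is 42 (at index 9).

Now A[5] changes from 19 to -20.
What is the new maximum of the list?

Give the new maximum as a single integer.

Answer: 42

Derivation:
Old max = 42 (at index 9)
Change: A[5] 19 -> -20
Changed element was NOT the old max.
  New max = max(old_max, new_val) = max(42, -20) = 42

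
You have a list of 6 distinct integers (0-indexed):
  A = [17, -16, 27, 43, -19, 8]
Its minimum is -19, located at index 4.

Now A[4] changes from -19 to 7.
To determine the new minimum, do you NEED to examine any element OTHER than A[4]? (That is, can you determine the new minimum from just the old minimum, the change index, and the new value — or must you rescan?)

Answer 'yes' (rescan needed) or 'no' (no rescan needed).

Old min = -19 at index 4
Change at index 4: -19 -> 7
Index 4 WAS the min and new value 7 > old min -19. Must rescan other elements to find the new min.
Needs rescan: yes

Answer: yes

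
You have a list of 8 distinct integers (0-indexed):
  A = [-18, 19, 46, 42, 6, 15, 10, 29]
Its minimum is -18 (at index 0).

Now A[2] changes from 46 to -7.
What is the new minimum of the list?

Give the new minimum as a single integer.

Answer: -18

Derivation:
Old min = -18 (at index 0)
Change: A[2] 46 -> -7
Changed element was NOT the old min.
  New min = min(old_min, new_val) = min(-18, -7) = -18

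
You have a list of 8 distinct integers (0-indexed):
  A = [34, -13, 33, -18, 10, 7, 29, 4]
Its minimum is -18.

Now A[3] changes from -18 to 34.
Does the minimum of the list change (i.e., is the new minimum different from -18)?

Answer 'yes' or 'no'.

Answer: yes

Derivation:
Old min = -18
Change: A[3] -18 -> 34
Changed element was the min; new min must be rechecked.
New min = -13; changed? yes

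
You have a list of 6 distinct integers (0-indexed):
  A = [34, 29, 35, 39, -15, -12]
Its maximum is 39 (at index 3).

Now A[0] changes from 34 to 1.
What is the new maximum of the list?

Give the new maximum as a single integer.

Answer: 39

Derivation:
Old max = 39 (at index 3)
Change: A[0] 34 -> 1
Changed element was NOT the old max.
  New max = max(old_max, new_val) = max(39, 1) = 39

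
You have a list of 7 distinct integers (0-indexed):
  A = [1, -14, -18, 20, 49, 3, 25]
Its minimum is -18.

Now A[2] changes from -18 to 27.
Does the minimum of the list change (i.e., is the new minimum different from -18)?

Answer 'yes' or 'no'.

Old min = -18
Change: A[2] -18 -> 27
Changed element was the min; new min must be rechecked.
New min = -14; changed? yes

Answer: yes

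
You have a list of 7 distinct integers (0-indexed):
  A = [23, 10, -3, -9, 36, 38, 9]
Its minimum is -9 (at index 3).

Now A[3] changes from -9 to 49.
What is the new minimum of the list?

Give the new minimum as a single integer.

Answer: -3

Derivation:
Old min = -9 (at index 3)
Change: A[3] -9 -> 49
Changed element WAS the min. Need to check: is 49 still <= all others?
  Min of remaining elements: -3
  New min = min(49, -3) = -3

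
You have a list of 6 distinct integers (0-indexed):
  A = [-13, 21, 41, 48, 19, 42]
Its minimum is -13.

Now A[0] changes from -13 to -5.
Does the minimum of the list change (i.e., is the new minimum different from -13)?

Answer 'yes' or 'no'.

Old min = -13
Change: A[0] -13 -> -5
Changed element was the min; new min must be rechecked.
New min = -5; changed? yes

Answer: yes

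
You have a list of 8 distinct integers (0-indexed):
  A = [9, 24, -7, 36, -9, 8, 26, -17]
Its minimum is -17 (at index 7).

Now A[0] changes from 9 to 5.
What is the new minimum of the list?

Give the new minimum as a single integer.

Old min = -17 (at index 7)
Change: A[0] 9 -> 5
Changed element was NOT the old min.
  New min = min(old_min, new_val) = min(-17, 5) = -17

Answer: -17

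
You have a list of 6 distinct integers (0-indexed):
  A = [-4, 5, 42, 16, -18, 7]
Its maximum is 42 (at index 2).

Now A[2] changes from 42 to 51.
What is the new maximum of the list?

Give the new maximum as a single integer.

Answer: 51

Derivation:
Old max = 42 (at index 2)
Change: A[2] 42 -> 51
Changed element WAS the max -> may need rescan.
  Max of remaining elements: 16
  New max = max(51, 16) = 51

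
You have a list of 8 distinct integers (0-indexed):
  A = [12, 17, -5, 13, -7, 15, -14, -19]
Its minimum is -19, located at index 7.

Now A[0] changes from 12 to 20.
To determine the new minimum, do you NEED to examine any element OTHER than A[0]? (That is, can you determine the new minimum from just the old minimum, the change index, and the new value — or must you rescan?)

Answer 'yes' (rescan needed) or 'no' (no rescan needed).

Answer: no

Derivation:
Old min = -19 at index 7
Change at index 0: 12 -> 20
Index 0 was NOT the min. New min = min(-19, 20). No rescan of other elements needed.
Needs rescan: no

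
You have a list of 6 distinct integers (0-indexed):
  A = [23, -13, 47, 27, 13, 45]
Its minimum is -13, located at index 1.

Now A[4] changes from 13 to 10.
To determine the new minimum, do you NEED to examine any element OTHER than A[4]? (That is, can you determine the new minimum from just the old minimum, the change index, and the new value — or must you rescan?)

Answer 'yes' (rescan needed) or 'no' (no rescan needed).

Answer: no

Derivation:
Old min = -13 at index 1
Change at index 4: 13 -> 10
Index 4 was NOT the min. New min = min(-13, 10). No rescan of other elements needed.
Needs rescan: no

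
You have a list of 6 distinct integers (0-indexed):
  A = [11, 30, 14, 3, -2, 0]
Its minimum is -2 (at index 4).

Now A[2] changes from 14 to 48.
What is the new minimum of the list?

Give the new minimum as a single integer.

Answer: -2

Derivation:
Old min = -2 (at index 4)
Change: A[2] 14 -> 48
Changed element was NOT the old min.
  New min = min(old_min, new_val) = min(-2, 48) = -2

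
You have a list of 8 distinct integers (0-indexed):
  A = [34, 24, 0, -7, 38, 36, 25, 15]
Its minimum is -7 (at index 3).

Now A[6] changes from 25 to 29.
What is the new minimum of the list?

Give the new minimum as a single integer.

Old min = -7 (at index 3)
Change: A[6] 25 -> 29
Changed element was NOT the old min.
  New min = min(old_min, new_val) = min(-7, 29) = -7

Answer: -7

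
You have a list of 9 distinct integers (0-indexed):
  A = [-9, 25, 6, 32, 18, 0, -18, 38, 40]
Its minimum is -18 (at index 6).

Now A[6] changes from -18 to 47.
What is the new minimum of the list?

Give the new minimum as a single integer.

Answer: -9

Derivation:
Old min = -18 (at index 6)
Change: A[6] -18 -> 47
Changed element WAS the min. Need to check: is 47 still <= all others?
  Min of remaining elements: -9
  New min = min(47, -9) = -9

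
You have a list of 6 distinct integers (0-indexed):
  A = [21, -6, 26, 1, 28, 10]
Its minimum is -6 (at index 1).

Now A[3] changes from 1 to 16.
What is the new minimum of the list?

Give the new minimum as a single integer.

Answer: -6

Derivation:
Old min = -6 (at index 1)
Change: A[3] 1 -> 16
Changed element was NOT the old min.
  New min = min(old_min, new_val) = min(-6, 16) = -6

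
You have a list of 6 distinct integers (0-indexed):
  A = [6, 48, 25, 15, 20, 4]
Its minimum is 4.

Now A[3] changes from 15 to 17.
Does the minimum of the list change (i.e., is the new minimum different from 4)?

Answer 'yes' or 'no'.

Answer: no

Derivation:
Old min = 4
Change: A[3] 15 -> 17
Changed element was NOT the min; min changes only if 17 < 4.
New min = 4; changed? no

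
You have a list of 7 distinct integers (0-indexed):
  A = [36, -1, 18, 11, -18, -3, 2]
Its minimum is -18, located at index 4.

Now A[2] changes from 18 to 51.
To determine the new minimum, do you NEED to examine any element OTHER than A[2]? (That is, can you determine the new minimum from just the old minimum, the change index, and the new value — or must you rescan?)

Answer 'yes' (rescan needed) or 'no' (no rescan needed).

Old min = -18 at index 4
Change at index 2: 18 -> 51
Index 2 was NOT the min. New min = min(-18, 51). No rescan of other elements needed.
Needs rescan: no

Answer: no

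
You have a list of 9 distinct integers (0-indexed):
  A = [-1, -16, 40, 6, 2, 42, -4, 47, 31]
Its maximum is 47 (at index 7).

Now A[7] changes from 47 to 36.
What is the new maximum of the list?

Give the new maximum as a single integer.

Old max = 47 (at index 7)
Change: A[7] 47 -> 36
Changed element WAS the max -> may need rescan.
  Max of remaining elements: 42
  New max = max(36, 42) = 42

Answer: 42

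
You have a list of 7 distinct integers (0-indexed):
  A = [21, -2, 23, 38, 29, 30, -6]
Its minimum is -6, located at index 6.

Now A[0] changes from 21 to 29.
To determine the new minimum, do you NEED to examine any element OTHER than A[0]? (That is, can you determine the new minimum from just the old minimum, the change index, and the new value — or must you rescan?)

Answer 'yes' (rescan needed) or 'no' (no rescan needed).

Answer: no

Derivation:
Old min = -6 at index 6
Change at index 0: 21 -> 29
Index 0 was NOT the min. New min = min(-6, 29). No rescan of other elements needed.
Needs rescan: no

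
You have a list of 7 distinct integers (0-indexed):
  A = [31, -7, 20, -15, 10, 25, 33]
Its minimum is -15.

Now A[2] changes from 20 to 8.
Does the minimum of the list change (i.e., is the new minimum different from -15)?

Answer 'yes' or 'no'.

Answer: no

Derivation:
Old min = -15
Change: A[2] 20 -> 8
Changed element was NOT the min; min changes only if 8 < -15.
New min = -15; changed? no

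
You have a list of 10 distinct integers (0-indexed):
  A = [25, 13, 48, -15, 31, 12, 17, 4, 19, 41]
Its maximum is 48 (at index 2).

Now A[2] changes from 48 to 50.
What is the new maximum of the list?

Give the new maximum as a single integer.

Answer: 50

Derivation:
Old max = 48 (at index 2)
Change: A[2] 48 -> 50
Changed element WAS the max -> may need rescan.
  Max of remaining elements: 41
  New max = max(50, 41) = 50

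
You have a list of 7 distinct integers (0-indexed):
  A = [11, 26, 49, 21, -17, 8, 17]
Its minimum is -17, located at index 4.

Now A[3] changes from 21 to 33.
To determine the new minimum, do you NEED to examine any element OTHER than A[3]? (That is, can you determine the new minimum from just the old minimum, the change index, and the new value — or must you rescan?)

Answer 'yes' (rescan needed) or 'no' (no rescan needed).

Old min = -17 at index 4
Change at index 3: 21 -> 33
Index 3 was NOT the min. New min = min(-17, 33). No rescan of other elements needed.
Needs rescan: no

Answer: no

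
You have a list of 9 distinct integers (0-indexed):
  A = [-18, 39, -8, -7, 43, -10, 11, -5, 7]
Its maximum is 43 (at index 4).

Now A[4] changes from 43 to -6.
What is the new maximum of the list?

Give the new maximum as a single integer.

Old max = 43 (at index 4)
Change: A[4] 43 -> -6
Changed element WAS the max -> may need rescan.
  Max of remaining elements: 39
  New max = max(-6, 39) = 39

Answer: 39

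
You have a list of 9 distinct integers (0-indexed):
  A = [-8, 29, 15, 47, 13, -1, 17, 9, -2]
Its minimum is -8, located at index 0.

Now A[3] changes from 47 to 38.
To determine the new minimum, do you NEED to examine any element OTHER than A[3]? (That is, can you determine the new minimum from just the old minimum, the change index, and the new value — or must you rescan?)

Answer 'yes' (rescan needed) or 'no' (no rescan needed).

Answer: no

Derivation:
Old min = -8 at index 0
Change at index 3: 47 -> 38
Index 3 was NOT the min. New min = min(-8, 38). No rescan of other elements needed.
Needs rescan: no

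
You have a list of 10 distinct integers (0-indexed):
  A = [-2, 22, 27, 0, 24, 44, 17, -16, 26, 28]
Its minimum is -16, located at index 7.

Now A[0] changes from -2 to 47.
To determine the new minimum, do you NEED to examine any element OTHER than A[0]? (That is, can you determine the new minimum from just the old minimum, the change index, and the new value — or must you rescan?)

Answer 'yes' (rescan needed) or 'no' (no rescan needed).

Old min = -16 at index 7
Change at index 0: -2 -> 47
Index 0 was NOT the min. New min = min(-16, 47). No rescan of other elements needed.
Needs rescan: no

Answer: no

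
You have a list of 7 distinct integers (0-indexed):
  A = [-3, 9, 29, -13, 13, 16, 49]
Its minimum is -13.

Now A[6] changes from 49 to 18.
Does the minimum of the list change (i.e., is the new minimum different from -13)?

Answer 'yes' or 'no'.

Old min = -13
Change: A[6] 49 -> 18
Changed element was NOT the min; min changes only if 18 < -13.
New min = -13; changed? no

Answer: no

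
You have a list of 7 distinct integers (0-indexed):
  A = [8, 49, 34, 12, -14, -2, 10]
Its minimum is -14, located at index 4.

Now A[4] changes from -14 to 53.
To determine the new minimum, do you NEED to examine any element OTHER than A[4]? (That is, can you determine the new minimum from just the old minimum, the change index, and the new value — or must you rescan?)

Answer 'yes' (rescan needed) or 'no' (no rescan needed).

Old min = -14 at index 4
Change at index 4: -14 -> 53
Index 4 WAS the min and new value 53 > old min -14. Must rescan other elements to find the new min.
Needs rescan: yes

Answer: yes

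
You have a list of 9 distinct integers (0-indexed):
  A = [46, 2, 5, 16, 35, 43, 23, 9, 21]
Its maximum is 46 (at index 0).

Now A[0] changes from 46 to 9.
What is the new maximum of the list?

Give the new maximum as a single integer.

Old max = 46 (at index 0)
Change: A[0] 46 -> 9
Changed element WAS the max -> may need rescan.
  Max of remaining elements: 43
  New max = max(9, 43) = 43

Answer: 43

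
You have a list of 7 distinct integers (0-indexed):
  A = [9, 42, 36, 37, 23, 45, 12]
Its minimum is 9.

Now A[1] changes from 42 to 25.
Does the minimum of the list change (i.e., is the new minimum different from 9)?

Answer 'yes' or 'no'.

Old min = 9
Change: A[1] 42 -> 25
Changed element was NOT the min; min changes only if 25 < 9.
New min = 9; changed? no

Answer: no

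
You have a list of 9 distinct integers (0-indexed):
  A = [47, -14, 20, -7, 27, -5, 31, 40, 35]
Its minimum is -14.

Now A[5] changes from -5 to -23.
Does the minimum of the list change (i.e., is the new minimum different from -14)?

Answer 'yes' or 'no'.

Answer: yes

Derivation:
Old min = -14
Change: A[5] -5 -> -23
Changed element was NOT the min; min changes only if -23 < -14.
New min = -23; changed? yes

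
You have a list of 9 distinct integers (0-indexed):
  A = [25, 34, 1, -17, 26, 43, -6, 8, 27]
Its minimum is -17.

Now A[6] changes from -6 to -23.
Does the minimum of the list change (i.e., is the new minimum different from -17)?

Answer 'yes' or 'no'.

Old min = -17
Change: A[6] -6 -> -23
Changed element was NOT the min; min changes only if -23 < -17.
New min = -23; changed? yes

Answer: yes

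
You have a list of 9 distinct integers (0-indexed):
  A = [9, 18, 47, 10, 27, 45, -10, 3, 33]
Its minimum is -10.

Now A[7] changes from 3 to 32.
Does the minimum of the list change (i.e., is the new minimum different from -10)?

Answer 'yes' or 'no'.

Old min = -10
Change: A[7] 3 -> 32
Changed element was NOT the min; min changes only if 32 < -10.
New min = -10; changed? no

Answer: no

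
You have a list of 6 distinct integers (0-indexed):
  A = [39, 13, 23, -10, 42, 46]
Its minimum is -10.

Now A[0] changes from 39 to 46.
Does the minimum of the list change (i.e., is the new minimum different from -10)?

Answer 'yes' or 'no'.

Old min = -10
Change: A[0] 39 -> 46
Changed element was NOT the min; min changes only if 46 < -10.
New min = -10; changed? no

Answer: no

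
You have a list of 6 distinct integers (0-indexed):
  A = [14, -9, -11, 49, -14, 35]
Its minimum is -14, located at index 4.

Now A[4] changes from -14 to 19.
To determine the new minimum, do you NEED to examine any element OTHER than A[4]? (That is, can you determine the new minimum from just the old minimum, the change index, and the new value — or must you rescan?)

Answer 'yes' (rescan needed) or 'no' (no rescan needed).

Answer: yes

Derivation:
Old min = -14 at index 4
Change at index 4: -14 -> 19
Index 4 WAS the min and new value 19 > old min -14. Must rescan other elements to find the new min.
Needs rescan: yes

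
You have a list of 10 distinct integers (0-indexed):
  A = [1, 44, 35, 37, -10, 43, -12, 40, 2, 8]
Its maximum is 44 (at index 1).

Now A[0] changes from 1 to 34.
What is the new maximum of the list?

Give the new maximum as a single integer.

Answer: 44

Derivation:
Old max = 44 (at index 1)
Change: A[0] 1 -> 34
Changed element was NOT the old max.
  New max = max(old_max, new_val) = max(44, 34) = 44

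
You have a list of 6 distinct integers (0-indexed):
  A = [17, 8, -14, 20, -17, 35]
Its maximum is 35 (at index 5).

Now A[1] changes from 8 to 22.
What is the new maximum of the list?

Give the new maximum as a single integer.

Old max = 35 (at index 5)
Change: A[1] 8 -> 22
Changed element was NOT the old max.
  New max = max(old_max, new_val) = max(35, 22) = 35

Answer: 35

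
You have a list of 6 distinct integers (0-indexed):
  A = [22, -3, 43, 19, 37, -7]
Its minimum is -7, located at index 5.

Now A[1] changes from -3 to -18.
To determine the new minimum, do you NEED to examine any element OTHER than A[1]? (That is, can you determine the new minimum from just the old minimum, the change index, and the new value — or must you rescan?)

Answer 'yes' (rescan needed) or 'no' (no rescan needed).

Answer: no

Derivation:
Old min = -7 at index 5
Change at index 1: -3 -> -18
Index 1 was NOT the min. New min = min(-7, -18). No rescan of other elements needed.
Needs rescan: no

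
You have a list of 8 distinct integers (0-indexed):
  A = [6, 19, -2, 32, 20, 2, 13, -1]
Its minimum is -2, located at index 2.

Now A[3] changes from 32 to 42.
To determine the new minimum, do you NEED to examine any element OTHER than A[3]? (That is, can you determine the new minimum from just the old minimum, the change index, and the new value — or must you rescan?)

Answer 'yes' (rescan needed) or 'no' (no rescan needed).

Old min = -2 at index 2
Change at index 3: 32 -> 42
Index 3 was NOT the min. New min = min(-2, 42). No rescan of other elements needed.
Needs rescan: no

Answer: no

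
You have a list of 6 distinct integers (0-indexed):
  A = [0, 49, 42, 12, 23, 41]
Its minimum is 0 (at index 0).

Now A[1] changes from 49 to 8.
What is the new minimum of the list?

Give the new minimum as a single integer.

Old min = 0 (at index 0)
Change: A[1] 49 -> 8
Changed element was NOT the old min.
  New min = min(old_min, new_val) = min(0, 8) = 0

Answer: 0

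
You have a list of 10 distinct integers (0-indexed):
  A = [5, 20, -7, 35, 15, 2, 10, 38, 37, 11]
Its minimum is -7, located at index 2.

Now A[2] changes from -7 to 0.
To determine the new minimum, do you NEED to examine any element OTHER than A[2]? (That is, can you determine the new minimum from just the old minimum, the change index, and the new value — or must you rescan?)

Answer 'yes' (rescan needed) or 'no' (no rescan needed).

Old min = -7 at index 2
Change at index 2: -7 -> 0
Index 2 WAS the min and new value 0 > old min -7. Must rescan other elements to find the new min.
Needs rescan: yes

Answer: yes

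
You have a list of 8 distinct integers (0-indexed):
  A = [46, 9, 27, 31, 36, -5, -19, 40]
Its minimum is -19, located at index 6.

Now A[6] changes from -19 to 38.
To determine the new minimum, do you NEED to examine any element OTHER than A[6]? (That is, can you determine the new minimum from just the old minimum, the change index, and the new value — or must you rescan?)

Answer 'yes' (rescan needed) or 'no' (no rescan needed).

Answer: yes

Derivation:
Old min = -19 at index 6
Change at index 6: -19 -> 38
Index 6 WAS the min and new value 38 > old min -19. Must rescan other elements to find the new min.
Needs rescan: yes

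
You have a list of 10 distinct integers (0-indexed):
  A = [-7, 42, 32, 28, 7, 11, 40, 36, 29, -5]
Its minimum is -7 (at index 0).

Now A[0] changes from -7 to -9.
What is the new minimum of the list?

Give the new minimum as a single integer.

Answer: -9

Derivation:
Old min = -7 (at index 0)
Change: A[0] -7 -> -9
Changed element WAS the min. Need to check: is -9 still <= all others?
  Min of remaining elements: -5
  New min = min(-9, -5) = -9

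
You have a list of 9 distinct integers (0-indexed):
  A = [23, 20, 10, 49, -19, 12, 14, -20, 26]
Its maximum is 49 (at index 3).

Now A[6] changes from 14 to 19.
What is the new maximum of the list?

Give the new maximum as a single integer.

Old max = 49 (at index 3)
Change: A[6] 14 -> 19
Changed element was NOT the old max.
  New max = max(old_max, new_val) = max(49, 19) = 49

Answer: 49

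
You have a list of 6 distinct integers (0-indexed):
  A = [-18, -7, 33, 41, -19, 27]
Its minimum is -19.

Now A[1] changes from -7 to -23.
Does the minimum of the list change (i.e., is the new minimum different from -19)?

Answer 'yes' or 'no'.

Answer: yes

Derivation:
Old min = -19
Change: A[1] -7 -> -23
Changed element was NOT the min; min changes only if -23 < -19.
New min = -23; changed? yes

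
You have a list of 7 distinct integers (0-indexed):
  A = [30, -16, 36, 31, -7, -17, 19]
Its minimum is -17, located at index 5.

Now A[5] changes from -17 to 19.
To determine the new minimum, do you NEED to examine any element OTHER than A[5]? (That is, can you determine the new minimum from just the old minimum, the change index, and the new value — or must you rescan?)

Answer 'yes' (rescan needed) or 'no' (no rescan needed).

Old min = -17 at index 5
Change at index 5: -17 -> 19
Index 5 WAS the min and new value 19 > old min -17. Must rescan other elements to find the new min.
Needs rescan: yes

Answer: yes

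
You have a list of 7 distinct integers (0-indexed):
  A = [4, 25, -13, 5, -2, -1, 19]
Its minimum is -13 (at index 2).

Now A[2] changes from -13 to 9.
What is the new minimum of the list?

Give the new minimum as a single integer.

Answer: -2

Derivation:
Old min = -13 (at index 2)
Change: A[2] -13 -> 9
Changed element WAS the min. Need to check: is 9 still <= all others?
  Min of remaining elements: -2
  New min = min(9, -2) = -2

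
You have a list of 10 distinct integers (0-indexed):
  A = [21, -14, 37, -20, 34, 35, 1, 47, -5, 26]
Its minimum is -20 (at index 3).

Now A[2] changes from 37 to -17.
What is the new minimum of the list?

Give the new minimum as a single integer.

Old min = -20 (at index 3)
Change: A[2] 37 -> -17
Changed element was NOT the old min.
  New min = min(old_min, new_val) = min(-20, -17) = -20

Answer: -20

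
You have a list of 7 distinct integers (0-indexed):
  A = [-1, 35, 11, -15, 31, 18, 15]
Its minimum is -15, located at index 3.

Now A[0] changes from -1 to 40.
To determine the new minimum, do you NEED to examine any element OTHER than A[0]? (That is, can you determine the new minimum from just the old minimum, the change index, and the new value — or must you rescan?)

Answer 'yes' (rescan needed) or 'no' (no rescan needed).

Old min = -15 at index 3
Change at index 0: -1 -> 40
Index 0 was NOT the min. New min = min(-15, 40). No rescan of other elements needed.
Needs rescan: no

Answer: no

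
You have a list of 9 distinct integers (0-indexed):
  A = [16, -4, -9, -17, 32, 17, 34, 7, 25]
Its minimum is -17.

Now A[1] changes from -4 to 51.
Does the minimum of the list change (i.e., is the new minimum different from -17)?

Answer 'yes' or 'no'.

Old min = -17
Change: A[1] -4 -> 51
Changed element was NOT the min; min changes only if 51 < -17.
New min = -17; changed? no

Answer: no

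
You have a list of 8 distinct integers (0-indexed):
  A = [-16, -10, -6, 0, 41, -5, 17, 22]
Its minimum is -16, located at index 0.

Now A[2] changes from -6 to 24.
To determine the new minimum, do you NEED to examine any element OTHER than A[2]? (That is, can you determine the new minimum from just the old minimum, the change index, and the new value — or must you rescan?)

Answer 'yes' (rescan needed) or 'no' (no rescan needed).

Old min = -16 at index 0
Change at index 2: -6 -> 24
Index 2 was NOT the min. New min = min(-16, 24). No rescan of other elements needed.
Needs rescan: no

Answer: no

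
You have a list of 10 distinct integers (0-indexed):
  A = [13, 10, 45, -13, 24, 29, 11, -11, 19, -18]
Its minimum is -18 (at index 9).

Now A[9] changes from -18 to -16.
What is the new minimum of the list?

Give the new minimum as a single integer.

Answer: -16

Derivation:
Old min = -18 (at index 9)
Change: A[9] -18 -> -16
Changed element WAS the min. Need to check: is -16 still <= all others?
  Min of remaining elements: -13
  New min = min(-16, -13) = -16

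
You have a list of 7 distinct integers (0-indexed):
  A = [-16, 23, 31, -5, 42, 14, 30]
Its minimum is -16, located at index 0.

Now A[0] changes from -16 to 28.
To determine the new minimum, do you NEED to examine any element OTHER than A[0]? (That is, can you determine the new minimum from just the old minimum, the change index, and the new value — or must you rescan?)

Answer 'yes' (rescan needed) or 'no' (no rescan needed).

Old min = -16 at index 0
Change at index 0: -16 -> 28
Index 0 WAS the min and new value 28 > old min -16. Must rescan other elements to find the new min.
Needs rescan: yes

Answer: yes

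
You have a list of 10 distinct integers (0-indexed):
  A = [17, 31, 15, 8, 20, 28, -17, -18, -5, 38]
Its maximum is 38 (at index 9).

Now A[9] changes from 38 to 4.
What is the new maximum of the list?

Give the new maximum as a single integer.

Old max = 38 (at index 9)
Change: A[9] 38 -> 4
Changed element WAS the max -> may need rescan.
  Max of remaining elements: 31
  New max = max(4, 31) = 31

Answer: 31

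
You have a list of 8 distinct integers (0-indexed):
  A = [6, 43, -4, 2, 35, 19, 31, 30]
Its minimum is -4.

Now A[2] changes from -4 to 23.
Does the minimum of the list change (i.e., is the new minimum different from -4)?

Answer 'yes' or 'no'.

Old min = -4
Change: A[2] -4 -> 23
Changed element was the min; new min must be rechecked.
New min = 2; changed? yes

Answer: yes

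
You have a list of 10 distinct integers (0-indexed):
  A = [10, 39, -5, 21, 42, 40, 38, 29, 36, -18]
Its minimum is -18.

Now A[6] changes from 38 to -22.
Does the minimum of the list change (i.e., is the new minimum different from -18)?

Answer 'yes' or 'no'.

Answer: yes

Derivation:
Old min = -18
Change: A[6] 38 -> -22
Changed element was NOT the min; min changes only if -22 < -18.
New min = -22; changed? yes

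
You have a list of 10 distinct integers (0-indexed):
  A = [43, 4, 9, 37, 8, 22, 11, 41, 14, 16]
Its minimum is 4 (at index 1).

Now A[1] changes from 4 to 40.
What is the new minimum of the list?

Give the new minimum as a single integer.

Old min = 4 (at index 1)
Change: A[1] 4 -> 40
Changed element WAS the min. Need to check: is 40 still <= all others?
  Min of remaining elements: 8
  New min = min(40, 8) = 8

Answer: 8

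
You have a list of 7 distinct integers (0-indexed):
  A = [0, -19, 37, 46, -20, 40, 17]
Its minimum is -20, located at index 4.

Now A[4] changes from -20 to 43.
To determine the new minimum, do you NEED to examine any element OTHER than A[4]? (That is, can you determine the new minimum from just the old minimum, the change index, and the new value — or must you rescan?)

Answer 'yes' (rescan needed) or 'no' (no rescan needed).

Answer: yes

Derivation:
Old min = -20 at index 4
Change at index 4: -20 -> 43
Index 4 WAS the min and new value 43 > old min -20. Must rescan other elements to find the new min.
Needs rescan: yes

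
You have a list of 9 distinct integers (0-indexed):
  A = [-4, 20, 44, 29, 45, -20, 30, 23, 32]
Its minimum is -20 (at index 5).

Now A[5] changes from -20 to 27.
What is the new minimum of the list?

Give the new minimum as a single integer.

Old min = -20 (at index 5)
Change: A[5] -20 -> 27
Changed element WAS the min. Need to check: is 27 still <= all others?
  Min of remaining elements: -4
  New min = min(27, -4) = -4

Answer: -4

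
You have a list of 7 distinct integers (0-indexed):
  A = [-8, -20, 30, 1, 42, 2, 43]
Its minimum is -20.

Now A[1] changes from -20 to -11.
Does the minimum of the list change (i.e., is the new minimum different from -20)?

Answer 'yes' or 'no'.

Old min = -20
Change: A[1] -20 -> -11
Changed element was the min; new min must be rechecked.
New min = -11; changed? yes

Answer: yes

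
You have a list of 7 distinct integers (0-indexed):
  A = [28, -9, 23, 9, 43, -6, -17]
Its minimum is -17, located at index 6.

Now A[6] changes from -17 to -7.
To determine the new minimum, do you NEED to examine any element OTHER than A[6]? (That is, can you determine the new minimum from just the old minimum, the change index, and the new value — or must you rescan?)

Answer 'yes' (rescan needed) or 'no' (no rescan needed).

Old min = -17 at index 6
Change at index 6: -17 -> -7
Index 6 WAS the min and new value -7 > old min -17. Must rescan other elements to find the new min.
Needs rescan: yes

Answer: yes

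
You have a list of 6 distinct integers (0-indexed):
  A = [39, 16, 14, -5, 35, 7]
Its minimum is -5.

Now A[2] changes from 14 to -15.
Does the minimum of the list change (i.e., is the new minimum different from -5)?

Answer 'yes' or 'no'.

Old min = -5
Change: A[2] 14 -> -15
Changed element was NOT the min; min changes only if -15 < -5.
New min = -15; changed? yes

Answer: yes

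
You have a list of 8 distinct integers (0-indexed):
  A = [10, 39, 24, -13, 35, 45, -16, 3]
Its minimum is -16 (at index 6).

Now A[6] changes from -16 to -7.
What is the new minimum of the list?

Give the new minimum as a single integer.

Old min = -16 (at index 6)
Change: A[6] -16 -> -7
Changed element WAS the min. Need to check: is -7 still <= all others?
  Min of remaining elements: -13
  New min = min(-7, -13) = -13

Answer: -13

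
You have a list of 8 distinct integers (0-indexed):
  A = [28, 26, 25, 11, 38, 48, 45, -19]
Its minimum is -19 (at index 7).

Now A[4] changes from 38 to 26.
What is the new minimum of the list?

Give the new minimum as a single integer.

Answer: -19

Derivation:
Old min = -19 (at index 7)
Change: A[4] 38 -> 26
Changed element was NOT the old min.
  New min = min(old_min, new_val) = min(-19, 26) = -19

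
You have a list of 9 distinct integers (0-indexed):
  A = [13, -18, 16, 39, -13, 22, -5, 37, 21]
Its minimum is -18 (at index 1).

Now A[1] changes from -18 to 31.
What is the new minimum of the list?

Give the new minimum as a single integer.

Old min = -18 (at index 1)
Change: A[1] -18 -> 31
Changed element WAS the min. Need to check: is 31 still <= all others?
  Min of remaining elements: -13
  New min = min(31, -13) = -13

Answer: -13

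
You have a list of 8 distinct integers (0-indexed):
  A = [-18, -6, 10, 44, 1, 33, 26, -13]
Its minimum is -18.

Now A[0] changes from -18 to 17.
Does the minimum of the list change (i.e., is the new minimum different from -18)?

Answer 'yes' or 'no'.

Answer: yes

Derivation:
Old min = -18
Change: A[0] -18 -> 17
Changed element was the min; new min must be rechecked.
New min = -13; changed? yes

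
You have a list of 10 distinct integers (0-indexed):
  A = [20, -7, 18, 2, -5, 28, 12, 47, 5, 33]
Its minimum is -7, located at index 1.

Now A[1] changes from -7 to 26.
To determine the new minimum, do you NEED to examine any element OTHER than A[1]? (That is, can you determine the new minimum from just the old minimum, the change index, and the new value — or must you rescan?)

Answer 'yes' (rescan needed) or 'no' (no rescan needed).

Old min = -7 at index 1
Change at index 1: -7 -> 26
Index 1 WAS the min and new value 26 > old min -7. Must rescan other elements to find the new min.
Needs rescan: yes

Answer: yes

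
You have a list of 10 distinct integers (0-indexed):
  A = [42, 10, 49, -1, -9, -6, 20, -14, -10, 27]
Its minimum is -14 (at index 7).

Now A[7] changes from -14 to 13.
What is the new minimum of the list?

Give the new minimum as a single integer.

Answer: -10

Derivation:
Old min = -14 (at index 7)
Change: A[7] -14 -> 13
Changed element WAS the min. Need to check: is 13 still <= all others?
  Min of remaining elements: -10
  New min = min(13, -10) = -10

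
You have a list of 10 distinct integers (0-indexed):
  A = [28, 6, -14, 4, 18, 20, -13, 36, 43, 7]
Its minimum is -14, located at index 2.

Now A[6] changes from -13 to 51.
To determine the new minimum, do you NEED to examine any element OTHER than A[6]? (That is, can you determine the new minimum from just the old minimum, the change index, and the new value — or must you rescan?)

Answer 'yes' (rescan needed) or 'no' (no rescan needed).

Answer: no

Derivation:
Old min = -14 at index 2
Change at index 6: -13 -> 51
Index 6 was NOT the min. New min = min(-14, 51). No rescan of other elements needed.
Needs rescan: no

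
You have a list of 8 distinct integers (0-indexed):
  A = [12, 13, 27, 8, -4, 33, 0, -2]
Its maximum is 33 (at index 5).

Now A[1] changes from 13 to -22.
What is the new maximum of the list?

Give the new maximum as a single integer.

Old max = 33 (at index 5)
Change: A[1] 13 -> -22
Changed element was NOT the old max.
  New max = max(old_max, new_val) = max(33, -22) = 33

Answer: 33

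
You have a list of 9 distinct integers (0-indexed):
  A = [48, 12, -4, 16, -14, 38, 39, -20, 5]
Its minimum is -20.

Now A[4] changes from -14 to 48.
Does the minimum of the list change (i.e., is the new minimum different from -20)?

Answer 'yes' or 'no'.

Answer: no

Derivation:
Old min = -20
Change: A[4] -14 -> 48
Changed element was NOT the min; min changes only if 48 < -20.
New min = -20; changed? no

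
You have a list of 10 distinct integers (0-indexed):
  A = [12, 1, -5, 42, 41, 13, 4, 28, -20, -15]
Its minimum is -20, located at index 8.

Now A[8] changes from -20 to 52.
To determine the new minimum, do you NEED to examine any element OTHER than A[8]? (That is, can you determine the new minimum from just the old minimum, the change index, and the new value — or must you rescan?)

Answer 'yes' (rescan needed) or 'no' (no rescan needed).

Answer: yes

Derivation:
Old min = -20 at index 8
Change at index 8: -20 -> 52
Index 8 WAS the min and new value 52 > old min -20. Must rescan other elements to find the new min.
Needs rescan: yes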